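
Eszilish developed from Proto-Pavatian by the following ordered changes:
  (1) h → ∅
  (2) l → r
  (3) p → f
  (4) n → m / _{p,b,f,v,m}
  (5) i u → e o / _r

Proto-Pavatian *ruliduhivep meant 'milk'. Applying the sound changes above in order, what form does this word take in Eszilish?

roriduivef

Eszilish: *ruliduhivep > ruliduivep > ruriduivep > ruriduivef > roriduivef  (by h-loss, unconditioned shift, unconditioned shift, pre-rhotic lowering)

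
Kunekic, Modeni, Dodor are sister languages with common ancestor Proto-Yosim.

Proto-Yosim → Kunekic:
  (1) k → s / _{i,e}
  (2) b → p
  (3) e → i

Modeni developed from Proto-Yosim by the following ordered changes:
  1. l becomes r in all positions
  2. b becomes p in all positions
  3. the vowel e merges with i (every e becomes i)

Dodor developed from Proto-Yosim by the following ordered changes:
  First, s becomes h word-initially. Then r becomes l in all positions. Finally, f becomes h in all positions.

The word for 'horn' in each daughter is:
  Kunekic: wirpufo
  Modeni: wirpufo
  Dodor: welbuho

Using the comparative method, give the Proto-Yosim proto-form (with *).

*werbufo

Position 2: Kunekic has i, Modeni has i, Dodor has e. Dodor preserves e here (none of its changes turn any other segment into e), so the proto-segment is *e.
Position 6: Kunekic has f, Modeni has f, Dodor has h. Kunekic preserves f here (none of its changes turn any other segment into f), so the proto-segment is *f.
Verify the candidate proto-form against each daughter:
Kunekic: start from *werbufo.
  rule 1: no change — werbufo
  rule 2 (unconditioned shift): werbufo → werpufo
  rule 3 (vowel merger): werpufo → wirpufo
  ⇒ Kunekic wirpufo
Modeni: *werbufo > werpufo > wirpufo  (by unconditioned shift, vowel merger)
Dodor: start from *werbufo.
  rule 1: no change — werbufo
  rule 2 (unconditioned shift): werbufo → welbufo
  rule 3 (unconditioned shift): welbufo → welbuho
  ⇒ Dodor welbuho
Only *werbufo yields all of Kunekic wirpufo, Modeni wirpufo, Dodor welbuho.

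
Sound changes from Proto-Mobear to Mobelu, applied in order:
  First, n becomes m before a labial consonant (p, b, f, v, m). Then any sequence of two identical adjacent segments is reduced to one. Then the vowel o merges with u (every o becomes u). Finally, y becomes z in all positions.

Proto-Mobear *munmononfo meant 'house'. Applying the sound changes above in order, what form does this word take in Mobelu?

mumunumfu

Mobelu: start from *munmononfo.
  rule 1 (nasal place assimilation): munmononfo → mummonomfo
  rule 2 (degemination): mummonomfo → mumonomfo
  rule 3 (vowel merger): mumonomfo → mumunumfu
  rule 4: no change — mumunumfu
  ⇒ Mobelu mumunumfu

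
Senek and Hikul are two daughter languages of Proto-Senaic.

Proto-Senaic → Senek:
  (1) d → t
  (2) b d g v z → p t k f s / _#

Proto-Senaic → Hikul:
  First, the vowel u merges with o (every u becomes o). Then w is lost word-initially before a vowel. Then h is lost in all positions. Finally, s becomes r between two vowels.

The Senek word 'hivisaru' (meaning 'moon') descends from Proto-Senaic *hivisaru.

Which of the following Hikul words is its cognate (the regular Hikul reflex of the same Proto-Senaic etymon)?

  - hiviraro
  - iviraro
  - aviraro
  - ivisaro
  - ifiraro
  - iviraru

Hikul: *hivisaru > hivisaro > ivisaro > iviraro  (by vowel merger, h-loss, rhotacism)

iviraro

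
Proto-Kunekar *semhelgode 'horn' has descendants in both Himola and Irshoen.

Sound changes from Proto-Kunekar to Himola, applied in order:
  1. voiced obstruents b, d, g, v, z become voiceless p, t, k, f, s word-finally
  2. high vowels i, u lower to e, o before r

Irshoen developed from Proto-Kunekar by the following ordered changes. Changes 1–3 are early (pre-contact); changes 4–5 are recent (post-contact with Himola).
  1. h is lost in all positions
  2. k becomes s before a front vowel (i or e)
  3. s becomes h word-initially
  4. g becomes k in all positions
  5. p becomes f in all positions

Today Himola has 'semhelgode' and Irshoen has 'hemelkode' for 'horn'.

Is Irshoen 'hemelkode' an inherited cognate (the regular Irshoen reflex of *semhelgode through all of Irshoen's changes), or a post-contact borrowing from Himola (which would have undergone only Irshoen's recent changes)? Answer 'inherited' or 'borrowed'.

inherited

If inherited, *semhelgode would pass through all of Irshoen's changes:
Irshoen: *semhelgode
  semhelgode → semelgode   [h-loss]
  semelgode (rule 2 does not apply)
  semelgode → hemelgode   [debuccalisation]
  hemelgode → hemelkode   [unconditioned shift]
  hemelkode (rule 5 does not apply)
  giving Irshoen hemelkode.
If borrowed from Himola 'semhelgode' after the early changes, it would undergo only the recent ones:
  rule 4 (unconditioned shift): semhelgode → semhelkode
  rule 5 (unconditioned shift): no change (semhelkode)
  ⇒ as a loan: semhelkode
Irshoen 'hemelkode' matches the inherited outcome exactly, so it is an inherited cognate, not a loan.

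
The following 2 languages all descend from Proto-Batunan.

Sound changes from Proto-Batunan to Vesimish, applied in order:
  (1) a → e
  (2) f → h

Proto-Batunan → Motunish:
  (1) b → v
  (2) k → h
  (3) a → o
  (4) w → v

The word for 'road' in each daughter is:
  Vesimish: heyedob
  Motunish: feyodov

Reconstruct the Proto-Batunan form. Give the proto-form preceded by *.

Position 1: Vesimish has h, Motunish has f. Motunish preserves f here (none of its changes turn any other segment into f), so the proto-segment is *f.
Position 4: Vesimish has e, Motunish has o. Taking the neighbouring segments as reconstructed: Vesimish e could go back to *a or *e; Motunish o could go back to *a or *o — the one source consistent with every daughter is *a.
Position 7: Vesimish has b, Motunish has v. Vesimish preserves b here (none of its changes turn any other segment into b), so the proto-segment is *b.
Verify the candidate proto-form against each daughter:
Vesimish: start from *feyadob.
  rule 1 (vowel merger): feyadob → feyedob
  rule 2 (unconditioned shift): feyedob → heyedob
  ⇒ Vesimish heyedob
Motunish: *feyadob
  feyadob → feyadov   [unconditioned shift]
  feyadov (rule 2 does not apply)
  feyadov → feyodov   [vowel merger]
  feyodov (rule 4 does not apply)
  giving Motunish feyodov.
No other proto-form is consistent with every reflex, so the reconstruction is *feyadob.

*feyadob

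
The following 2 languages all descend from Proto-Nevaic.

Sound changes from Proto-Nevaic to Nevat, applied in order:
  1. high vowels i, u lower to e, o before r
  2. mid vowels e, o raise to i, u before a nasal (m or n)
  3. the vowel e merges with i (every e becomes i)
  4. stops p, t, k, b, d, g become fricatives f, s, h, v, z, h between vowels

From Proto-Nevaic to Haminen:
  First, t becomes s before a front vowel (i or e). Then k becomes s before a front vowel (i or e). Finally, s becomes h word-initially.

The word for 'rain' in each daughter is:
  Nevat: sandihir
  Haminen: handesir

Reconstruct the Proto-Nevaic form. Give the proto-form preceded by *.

*sandekir

Position 1: Nevat has s, Haminen has h. Taking the neighbouring segments as reconstructed: Nevat s can only go back to *s; Haminen h could go back to *s or *h — the one source consistent with every daughter is *s.
Position 5: Nevat has i, Haminen has e. Haminen preserves e here (none of its changes turn any other segment into e), so the proto-segment is *e.
Position 6: Nevat has h, Haminen has s. Taking the neighbouring segments as reconstructed: Nevat h could go back to *k or *g or *h; Haminen s could go back to *t or *k or *s — the one source consistent with every daughter is *k.
The remaining positions agree across the daughters. Check the candidate against every language:
Nevat: *sandekir > sandeker > sandikir > sandihir  (by pre-rhotic lowering, vowel merger, intervocalic lenition)
Haminen: *sandekir
  sandekir (rule 1 does not apply)
  sandekir → sandesir   [palatalisation]
  sandesir → handesir   [debuccalisation]
  giving Haminen handesir.
Only *sandekir yields all of Nevat sandihir, Haminen handesir.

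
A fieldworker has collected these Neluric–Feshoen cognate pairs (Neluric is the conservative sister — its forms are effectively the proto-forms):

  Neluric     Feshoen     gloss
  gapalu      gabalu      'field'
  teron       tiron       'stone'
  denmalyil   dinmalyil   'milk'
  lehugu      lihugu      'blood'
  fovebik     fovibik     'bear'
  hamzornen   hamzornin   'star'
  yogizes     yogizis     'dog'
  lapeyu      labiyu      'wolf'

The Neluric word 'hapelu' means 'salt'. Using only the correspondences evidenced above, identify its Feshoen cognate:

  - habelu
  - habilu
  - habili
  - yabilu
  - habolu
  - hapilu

habilu

lapeyu ~ labiyu — Neluric p corresponds to Feshoen b between vowels (before a front vowel).
lehugu ~ lihugu, yogizes ~ yogizis — Neluric e corresponds to Feshoen i after a consonant, before a consonant other than r, m, n, p, b, f, v.
Applying these to Neluric 'hapelu':
  hapelu → habelu   (p→b between vowels (before a front vowel))
  habelu → habilu   (e→i after a consonant, before a consonant other than r, m, n, p, b, f, v)
So the Feshoen cognate is 'habilu'.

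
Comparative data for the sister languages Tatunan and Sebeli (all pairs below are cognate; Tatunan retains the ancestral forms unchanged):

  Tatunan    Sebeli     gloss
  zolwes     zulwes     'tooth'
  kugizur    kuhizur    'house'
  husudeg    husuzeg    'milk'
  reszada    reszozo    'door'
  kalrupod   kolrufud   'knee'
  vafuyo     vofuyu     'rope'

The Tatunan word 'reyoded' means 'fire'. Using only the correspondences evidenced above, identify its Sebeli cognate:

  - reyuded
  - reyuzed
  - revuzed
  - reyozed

reyuzed

zolwes ~ zulwes, kalrupod ~ kolrufud — Tatunan o corresponds to Sebeli u after a consonant, before a consonant other than r, m, n, p, b, f, v.
husudeg ~ husuzeg — Tatunan d corresponds to Sebeli z between vowels (before a front vowel).
Applying these to Tatunan 'reyoded':
  reyoded → reyuded   (o→u after a consonant, before a consonant other than r, m, n, p, b, f, v)
  reyuded → reyuzed   (d→z between vowels (before a front vowel))
So the Sebeli cognate is 'reyuzed'.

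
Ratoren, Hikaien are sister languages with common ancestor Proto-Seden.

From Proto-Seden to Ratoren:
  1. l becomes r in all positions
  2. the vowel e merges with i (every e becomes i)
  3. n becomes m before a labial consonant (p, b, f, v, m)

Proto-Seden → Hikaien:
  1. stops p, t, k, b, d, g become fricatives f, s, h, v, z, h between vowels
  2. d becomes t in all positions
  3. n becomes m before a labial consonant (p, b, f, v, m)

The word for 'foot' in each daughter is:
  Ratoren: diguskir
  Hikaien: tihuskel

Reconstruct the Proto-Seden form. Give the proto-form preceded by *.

*diguskel

Position 7: Ratoren has i, Hikaien has e. Hikaien preserves e here (none of its changes turn any other segment into e), so the proto-segment is *e.
Position 8: Ratoren has r, Hikaien has l. Hikaien preserves l here (none of its changes turn any other segment into l), so the proto-segment is *l.
Continuing position by position gives *diguskel; check it forward:
Ratoren: *diguskel > digusker > diguskir  (by unconditioned shift, vowel merger)
Hikaien: *diguskel
  diguskel → dihuskel   [intervocalic lenition]
  dihuskel → tihuskel   [unconditioned shift]
  tihuskel (rule 3 does not apply)
  giving Hikaien tihuskel.
Only *diguskel yields all of Ratoren diguskir, Hikaien tihuskel.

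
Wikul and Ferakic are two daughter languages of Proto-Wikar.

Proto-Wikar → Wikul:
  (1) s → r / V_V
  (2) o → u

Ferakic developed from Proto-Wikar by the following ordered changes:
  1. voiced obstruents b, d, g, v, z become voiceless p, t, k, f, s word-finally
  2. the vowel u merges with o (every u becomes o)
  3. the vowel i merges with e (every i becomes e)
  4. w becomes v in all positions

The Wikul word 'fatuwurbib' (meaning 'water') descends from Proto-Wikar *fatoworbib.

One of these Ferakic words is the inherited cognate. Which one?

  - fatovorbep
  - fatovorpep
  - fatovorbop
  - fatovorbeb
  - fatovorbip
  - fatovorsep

fatovorbep

Ferakic: start from *fatoworbib.
  rule 1 (final devoicing): fatoworbib → fatoworbip
  rule 2: no change — fatoworbip
  rule 3 (vowel merger): fatoworbip → fatoworbep
  rule 4 (unconditioned shift): fatoworbep → fatovorbep
  ⇒ Ferakic fatovorbep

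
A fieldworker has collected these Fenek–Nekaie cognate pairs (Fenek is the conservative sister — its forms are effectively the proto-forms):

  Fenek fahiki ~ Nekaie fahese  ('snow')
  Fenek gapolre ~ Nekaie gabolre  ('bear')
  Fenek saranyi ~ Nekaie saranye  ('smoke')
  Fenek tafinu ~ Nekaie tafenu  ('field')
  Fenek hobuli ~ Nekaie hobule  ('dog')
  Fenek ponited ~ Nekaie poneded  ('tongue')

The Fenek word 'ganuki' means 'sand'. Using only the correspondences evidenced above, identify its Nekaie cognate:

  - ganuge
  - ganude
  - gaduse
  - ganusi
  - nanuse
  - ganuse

fahiki ~ fahese — Fenek k corresponds to Nekaie s between vowels (before a front vowel).
fahiki ~ fahese, saranyi ~ saranye — Fenek i corresponds to Nekaie e word-finally.
Applying these to Fenek 'ganuki':
  ganuki → ganusi   (k→s between vowels (before a front vowel))
  ganusi → ganuse   (i→e word-finally)
So the Nekaie cognate is 'ganuse'.

ganuse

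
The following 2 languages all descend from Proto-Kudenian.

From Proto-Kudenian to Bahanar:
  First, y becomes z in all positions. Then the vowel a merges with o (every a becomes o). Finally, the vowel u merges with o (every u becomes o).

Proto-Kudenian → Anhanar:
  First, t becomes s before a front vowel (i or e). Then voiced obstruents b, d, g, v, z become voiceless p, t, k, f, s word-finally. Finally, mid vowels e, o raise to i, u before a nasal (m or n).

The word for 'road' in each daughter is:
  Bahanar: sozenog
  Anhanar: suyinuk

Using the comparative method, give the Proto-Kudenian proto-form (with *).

*suyenug

Position 6: Bahanar has o, Anhanar has u. Taking the neighbouring segments as reconstructed: Bahanar o could go back to *a or *o or *u; Anhanar u can only go back to *u — the one source consistent with every daughter is *u.
Position 3: Bahanar has z, Anhanar has y. Anhanar preserves y here (none of its changes turn any other segment into y), so the proto-segment is *y.
Position 2: Bahanar has o, Anhanar has u. Taking the neighbouring segments as reconstructed: Bahanar o could go back to *a or *o or *u; Anhanar u can only go back to *u — the one source consistent with every daughter is *u.
Continuing position by position gives *suyenug; check it forward:
Bahanar: *suyenug > suzenug > sozenog  (by unconditioned shift, vowel merger)
Anhanar: *suyenug > suyenuk > suyinuk  (by final devoicing, pre-nasal raising)
No other proto-form is consistent with every reflex, so the reconstruction is *suyenug.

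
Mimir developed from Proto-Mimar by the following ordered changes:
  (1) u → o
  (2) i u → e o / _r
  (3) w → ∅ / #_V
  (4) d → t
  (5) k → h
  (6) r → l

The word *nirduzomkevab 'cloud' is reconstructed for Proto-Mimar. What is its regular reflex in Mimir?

Mimir: *nirduzomkevab
  nirduzomkevab → nirdozomkevab   [vowel merger]
  nirdozomkevab → nerdozomkevab   [pre-rhotic lowering]
  nerdozomkevab (rule 3 does not apply)
  nerdozomkevab → nertozomkevab   [unconditioned shift]
  nertozomkevab → nertozomhevab   [unconditioned shift]
  nertozomhevab → neltozomhevab   [unconditioned shift]
  giving Mimir neltozomhevab.

neltozomhevab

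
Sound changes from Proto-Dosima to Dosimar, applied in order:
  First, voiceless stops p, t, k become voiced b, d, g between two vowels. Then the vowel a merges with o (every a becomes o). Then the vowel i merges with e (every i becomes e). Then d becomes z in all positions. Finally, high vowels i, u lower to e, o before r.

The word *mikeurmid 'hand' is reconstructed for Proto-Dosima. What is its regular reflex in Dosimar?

Dosimar: *mikeurmid
  mikeurmid → migeurmid   [intervocalic voicing]
  migeurmid (rule 2 does not apply)
  migeurmid → megeurmed   [vowel merger]
  megeurmed → megeurmez   [unconditioned shift]
  megeurmez → megeormez   [pre-rhotic lowering]
  giving Dosimar megeormez.

megeormez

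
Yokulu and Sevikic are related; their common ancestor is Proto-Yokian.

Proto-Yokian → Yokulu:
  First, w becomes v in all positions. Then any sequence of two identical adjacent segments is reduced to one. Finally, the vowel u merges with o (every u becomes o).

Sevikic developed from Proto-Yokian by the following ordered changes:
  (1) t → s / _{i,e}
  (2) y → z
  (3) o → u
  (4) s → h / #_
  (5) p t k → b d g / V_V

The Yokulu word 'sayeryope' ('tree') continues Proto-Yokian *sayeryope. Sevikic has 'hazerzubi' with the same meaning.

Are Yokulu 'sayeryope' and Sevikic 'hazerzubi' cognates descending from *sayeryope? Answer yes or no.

no

Derive the expected Sevikic reflex of *sayeryope:
Sevikic: start from *sayeryope.
  rule 1: no change — sayeryope
  rule 2 (unconditioned shift): sayeryope → sazerzope
  rule 3 (vowel merger): sazerzope → sazerzupe
  rule 4 (debuccalisation): sazerzupe → hazerzupe
  rule 5 (intervocalic voicing): hazerzupe → hazerzube
  ⇒ Sevikic hazerzube
The regular Sevikic reflex would be 'hazerzube', but the attested form is 'hazerzubi'. The correspondence is irregular, so they are not cognates (the Sevikic form has a different source).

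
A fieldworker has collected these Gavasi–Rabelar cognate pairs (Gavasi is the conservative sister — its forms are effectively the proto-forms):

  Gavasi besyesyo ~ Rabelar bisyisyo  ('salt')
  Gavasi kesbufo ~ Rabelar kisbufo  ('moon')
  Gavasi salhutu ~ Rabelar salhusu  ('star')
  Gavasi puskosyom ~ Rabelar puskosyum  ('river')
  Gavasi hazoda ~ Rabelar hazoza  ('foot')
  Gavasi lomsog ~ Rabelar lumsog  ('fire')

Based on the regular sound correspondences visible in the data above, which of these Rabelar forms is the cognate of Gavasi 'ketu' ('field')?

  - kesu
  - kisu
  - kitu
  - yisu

besyesyo ~ bisyisyo, kesbufo ~ kisbufo — Gavasi e corresponds to Rabelar i after a consonant, before a consonant other than r, m, n, p, b, f, v.
salhutu ~ salhusu — Gavasi t corresponds to Rabelar s between vowels (before a back vowel).
Applying these to Gavasi 'ketu':
  ketu → kitu   (e→i after a consonant, before a consonant other than r, m, n, p, b, f, v)
  kitu → kisu   (t→s between vowels (before a back vowel))
So the Rabelar cognate is 'kisu'.

kisu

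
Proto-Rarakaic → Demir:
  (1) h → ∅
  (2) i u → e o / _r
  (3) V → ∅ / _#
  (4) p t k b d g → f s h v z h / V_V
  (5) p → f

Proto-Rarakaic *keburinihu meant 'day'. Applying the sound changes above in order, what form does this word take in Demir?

Demir: *keburinihu > keburiniu > keboriniu > keborini > kevorini  (by h-loss, pre-rhotic lowering, apocope, intervocalic lenition)

kevorini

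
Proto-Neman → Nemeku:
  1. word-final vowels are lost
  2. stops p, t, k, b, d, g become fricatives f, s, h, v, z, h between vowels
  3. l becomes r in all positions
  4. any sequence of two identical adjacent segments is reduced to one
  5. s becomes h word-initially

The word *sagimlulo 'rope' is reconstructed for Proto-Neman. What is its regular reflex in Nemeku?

hahimrur

Nemeku: start from *sagimlulo.
  rule 1 (apocope): sagimlulo → sagimlul
  rule 2 (intervocalic lenition): sagimlul → sahimlul
  rule 3 (unconditioned shift): sahimlul → sahimrur
  rule 4: no change — sahimrur
  rule 5 (debuccalisation): sahimrur → hahimrur
  ⇒ Nemeku hahimrur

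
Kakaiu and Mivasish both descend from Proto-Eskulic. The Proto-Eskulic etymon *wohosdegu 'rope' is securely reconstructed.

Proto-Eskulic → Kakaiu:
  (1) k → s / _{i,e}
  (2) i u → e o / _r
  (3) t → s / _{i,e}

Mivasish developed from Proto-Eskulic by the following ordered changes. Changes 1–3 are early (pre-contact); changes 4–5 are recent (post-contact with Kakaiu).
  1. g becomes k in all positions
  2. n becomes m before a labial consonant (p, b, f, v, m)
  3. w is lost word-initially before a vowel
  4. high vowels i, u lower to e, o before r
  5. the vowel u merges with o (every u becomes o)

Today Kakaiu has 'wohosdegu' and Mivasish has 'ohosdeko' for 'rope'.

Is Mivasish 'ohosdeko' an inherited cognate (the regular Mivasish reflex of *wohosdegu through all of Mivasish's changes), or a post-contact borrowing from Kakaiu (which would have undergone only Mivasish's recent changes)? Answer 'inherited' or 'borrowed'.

If inherited, *wohosdegu would pass through all of Mivasish's changes:
Mivasish: *wohosdegu > wohosdeku > ohosdeku > ohosdeko  (by unconditioned shift, glide loss, vowel merger)
If borrowed from Kakaiu 'wohosdegu' after the early changes, it would undergo only the recent ones:
  rule 4 (pre-rhotic lowering): no change (wohosdegu)
  rule 5 (vowel merger): wohosdegu → wohosdego
  ⇒ as a loan: wohosdego
Mivasish 'ohosdeko' matches the inherited outcome exactly, so it is an inherited cognate, not a loan.

inherited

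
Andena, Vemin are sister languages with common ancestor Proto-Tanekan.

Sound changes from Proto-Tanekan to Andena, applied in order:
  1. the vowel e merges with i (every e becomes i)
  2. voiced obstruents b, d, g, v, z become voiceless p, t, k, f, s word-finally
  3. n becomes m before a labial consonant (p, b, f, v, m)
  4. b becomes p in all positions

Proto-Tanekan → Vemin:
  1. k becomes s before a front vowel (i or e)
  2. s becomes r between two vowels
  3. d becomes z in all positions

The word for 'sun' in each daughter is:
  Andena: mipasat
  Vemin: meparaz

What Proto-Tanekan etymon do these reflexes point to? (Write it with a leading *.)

Position 5: Andena has s, Vemin has r. Taking the neighbouring segments as reconstructed: Andena s can only go back to *s; Vemin r could go back to *s or *r — the one source consistent with every daughter is *s.
Position 2: Andena has i, Vemin has e. Vemin preserves e here (none of its changes turn any other segment into e), so the proto-segment is *e.
Position 7: Andena has t, Vemin has z. Taking the neighbouring segments as reconstructed: Andena t could go back to *t or *d; Vemin z could go back to *d or *z — the one source consistent with every daughter is *d.
Continuing position by position gives *mepasad; check it forward:
Andena: *mepasad
  mepasad → mipasad   [vowel merger]
  mipasad → mipasat   [final devoicing]
  mipasat (rule 3 does not apply)
  mipasat (rule 4 does not apply)
  giving Andena mipasat.
Vemin: start from *mepasad.
  rule 1: no change — mepasad
  rule 2 (rhotacism): mepasad → meparad
  rule 3 (unconditioned shift): meparad → meparaz
  ⇒ Vemin meparaz
Only *mepasad yields all of Andena mipasat, Vemin meparaz.

*mepasad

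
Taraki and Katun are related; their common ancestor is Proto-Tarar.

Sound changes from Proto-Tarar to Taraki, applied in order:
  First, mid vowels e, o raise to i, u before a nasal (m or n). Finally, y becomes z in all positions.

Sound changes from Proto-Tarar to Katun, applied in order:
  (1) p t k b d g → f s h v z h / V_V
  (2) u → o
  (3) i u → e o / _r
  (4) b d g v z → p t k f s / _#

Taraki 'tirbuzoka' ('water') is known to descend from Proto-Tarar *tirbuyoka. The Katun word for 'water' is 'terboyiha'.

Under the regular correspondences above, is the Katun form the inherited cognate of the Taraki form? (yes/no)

Derive the expected Katun reflex of *tirbuyoka:
Katun: start from *tirbuyoka.
  rule 1 (intervocalic lenition): tirbuyoka → tirbuyoha
  rule 2 (vowel merger): tirbuyoha → tirboyoha
  rule 3 (pre-rhotic lowering): tirboyoha → terboyoha
  rule 4: no change — terboyoha
  ⇒ Katun terboyoha
The regular Katun reflex would be 'terboyoha', but the attested form is 'terboyiha'. The correspondence is irregular, so they are not cognates (the Katun form has a different source).

no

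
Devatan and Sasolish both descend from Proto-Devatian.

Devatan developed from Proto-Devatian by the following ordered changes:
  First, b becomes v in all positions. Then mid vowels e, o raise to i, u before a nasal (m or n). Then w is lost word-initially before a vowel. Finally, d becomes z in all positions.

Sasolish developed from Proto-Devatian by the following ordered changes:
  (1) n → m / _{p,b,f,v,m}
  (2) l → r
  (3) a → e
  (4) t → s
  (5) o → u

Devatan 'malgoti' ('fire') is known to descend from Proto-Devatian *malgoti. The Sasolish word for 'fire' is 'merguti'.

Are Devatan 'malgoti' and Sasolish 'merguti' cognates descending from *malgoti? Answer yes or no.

Derive the expected Sasolish reflex of *malgoti:
Sasolish: *malgoti > margoti > mergoti > mergosi > mergusi  (by unconditioned shift, vowel merger, unconditioned shift, vowel merger)
The regular Sasolish reflex would be 'mergusi', but the attested form is 'merguti'. The correspondence is irregular, so they are not cognates (the Sasolish form has a different source).

no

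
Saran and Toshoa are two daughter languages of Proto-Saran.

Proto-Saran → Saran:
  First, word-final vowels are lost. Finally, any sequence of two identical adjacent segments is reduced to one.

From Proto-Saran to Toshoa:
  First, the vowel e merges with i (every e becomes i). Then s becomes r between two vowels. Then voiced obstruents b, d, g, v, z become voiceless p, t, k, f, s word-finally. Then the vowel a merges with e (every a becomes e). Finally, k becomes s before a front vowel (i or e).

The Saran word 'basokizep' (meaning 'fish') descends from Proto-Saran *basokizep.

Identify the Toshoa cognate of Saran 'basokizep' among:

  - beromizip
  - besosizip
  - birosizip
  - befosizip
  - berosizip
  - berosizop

berosizip

Toshoa: *basokizep > basokizip > barokizip > berokizip > berosizip  (by vowel merger, rhotacism, vowel merger, palatalisation)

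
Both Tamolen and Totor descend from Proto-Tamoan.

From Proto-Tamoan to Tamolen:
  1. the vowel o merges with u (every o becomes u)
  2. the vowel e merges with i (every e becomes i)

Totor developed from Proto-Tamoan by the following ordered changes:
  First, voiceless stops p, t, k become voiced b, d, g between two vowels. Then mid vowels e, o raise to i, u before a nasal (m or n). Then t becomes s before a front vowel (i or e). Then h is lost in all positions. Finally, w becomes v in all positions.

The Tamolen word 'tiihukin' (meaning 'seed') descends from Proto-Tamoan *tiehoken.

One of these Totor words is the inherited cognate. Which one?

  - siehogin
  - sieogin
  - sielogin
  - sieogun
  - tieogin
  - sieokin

sieogin

Totor: start from *tiehoken.
  rule 1 (intervocalic voicing): tiehoken → tiehogen
  rule 2 (pre-nasal raising): tiehogen → tiehogin
  rule 3 (palatalisation): tiehogin → siehogin
  rule 4 (h-loss): siehogin → sieogin
  rule 5: no change — sieogin
  ⇒ Totor sieogin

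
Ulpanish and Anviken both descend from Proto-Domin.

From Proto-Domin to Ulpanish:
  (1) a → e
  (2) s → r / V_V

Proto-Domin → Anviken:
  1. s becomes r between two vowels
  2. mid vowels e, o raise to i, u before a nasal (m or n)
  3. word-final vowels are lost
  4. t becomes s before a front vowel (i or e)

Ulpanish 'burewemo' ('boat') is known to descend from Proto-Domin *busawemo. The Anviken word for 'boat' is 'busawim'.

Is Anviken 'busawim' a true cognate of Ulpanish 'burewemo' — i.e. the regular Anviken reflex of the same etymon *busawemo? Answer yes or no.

no

Derive the expected Anviken reflex of *busawemo:
Anviken: start from *busawemo.
  rule 1 (rhotacism): busawemo → burawemo
  rule 2 (pre-nasal raising): burawemo → burawimo
  rule 3 (apocope): burawimo → burawim
  rule 4: no change — burawim
  ⇒ Anviken burawim
The regular Anviken reflex would be 'burawim', but the attested form is 'busawim'. The correspondence is irregular, so they are not cognates (the Anviken form has a different source).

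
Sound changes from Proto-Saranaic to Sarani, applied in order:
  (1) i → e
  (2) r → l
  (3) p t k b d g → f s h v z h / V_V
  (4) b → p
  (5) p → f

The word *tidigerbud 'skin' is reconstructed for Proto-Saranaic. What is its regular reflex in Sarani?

tezehelfud

Sarani: *tidigerbud
  tidigerbud → tedegerbud   [vowel merger]
  tedegerbud → tedegelbud   [unconditioned shift]
  tedegelbud → tezehelbud   [intervocalic lenition]
  tezehelbud → tezehelpud   [unconditioned shift]
  tezehelpud → tezehelfud   [unconditioned shift]
  giving Sarani tezehelfud.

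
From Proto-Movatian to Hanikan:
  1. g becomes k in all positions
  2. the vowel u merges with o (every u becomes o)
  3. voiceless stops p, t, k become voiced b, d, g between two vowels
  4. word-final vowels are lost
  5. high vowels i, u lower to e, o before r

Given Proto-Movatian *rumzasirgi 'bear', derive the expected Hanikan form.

Hanikan: start from *rumzasirgi.
  rule 1 (unconditioned shift): rumzasirgi → rumzasirki
  rule 2 (vowel merger): rumzasirki → romzasirki
  rule 3: no change — romzasirki
  rule 4 (apocope): romzasirki → romzasirk
  rule 5 (pre-rhotic lowering): romzasirk → romzaserk
  ⇒ Hanikan romzaserk

romzaserk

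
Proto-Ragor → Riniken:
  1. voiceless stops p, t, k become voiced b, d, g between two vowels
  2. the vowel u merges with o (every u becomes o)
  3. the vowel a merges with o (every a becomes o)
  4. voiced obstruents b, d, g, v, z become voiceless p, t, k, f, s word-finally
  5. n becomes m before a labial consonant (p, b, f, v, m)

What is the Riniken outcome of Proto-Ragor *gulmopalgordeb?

golmobolgordep

Riniken: *gulmopalgordeb > gulmobalgordeb > golmobalgordeb > golmobolgordeb > golmobolgordep  (by intervocalic voicing, vowel merger, vowel merger, final devoicing)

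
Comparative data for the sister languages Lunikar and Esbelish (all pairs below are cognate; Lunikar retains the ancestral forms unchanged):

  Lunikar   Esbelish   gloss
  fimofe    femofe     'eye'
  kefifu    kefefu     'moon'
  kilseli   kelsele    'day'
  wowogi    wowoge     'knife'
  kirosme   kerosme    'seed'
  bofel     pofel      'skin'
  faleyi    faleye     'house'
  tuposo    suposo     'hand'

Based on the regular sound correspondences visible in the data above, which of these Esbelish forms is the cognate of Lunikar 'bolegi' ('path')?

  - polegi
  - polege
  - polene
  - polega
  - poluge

polege

bofel ~ pofel — Lunikar b corresponds to Esbelish p word-initially before a back vowel.
kilseli ~ kelsele, wowogi ~ wowoge — Lunikar i corresponds to Esbelish e word-finally.
Applying these to Lunikar 'bolegi':
  bolegi → polegi   (b→p word-initially before a back vowel)
  polegi → polege   (i→e word-finally)
So the Esbelish cognate is 'polege'.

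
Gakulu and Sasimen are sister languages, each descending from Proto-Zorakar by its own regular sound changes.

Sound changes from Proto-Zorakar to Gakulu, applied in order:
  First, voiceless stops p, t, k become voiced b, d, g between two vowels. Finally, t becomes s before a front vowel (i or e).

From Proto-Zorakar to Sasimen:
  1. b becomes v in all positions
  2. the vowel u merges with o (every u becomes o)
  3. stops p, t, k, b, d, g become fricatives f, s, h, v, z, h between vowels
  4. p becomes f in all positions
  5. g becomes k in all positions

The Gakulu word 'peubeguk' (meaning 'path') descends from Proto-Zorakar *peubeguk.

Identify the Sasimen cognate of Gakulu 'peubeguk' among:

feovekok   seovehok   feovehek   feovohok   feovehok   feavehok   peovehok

Sasimen: *peubeguk
  peubeguk → peuveguk   [unconditioned shift]
  peuveguk → peovegok   [vowel merger]
  peovegok → peovehok   [intervocalic lenition]
  peovehok → feovehok   [unconditioned shift]
  feovehok (rule 5 does not apply)
  giving Sasimen feovehok.

feovehok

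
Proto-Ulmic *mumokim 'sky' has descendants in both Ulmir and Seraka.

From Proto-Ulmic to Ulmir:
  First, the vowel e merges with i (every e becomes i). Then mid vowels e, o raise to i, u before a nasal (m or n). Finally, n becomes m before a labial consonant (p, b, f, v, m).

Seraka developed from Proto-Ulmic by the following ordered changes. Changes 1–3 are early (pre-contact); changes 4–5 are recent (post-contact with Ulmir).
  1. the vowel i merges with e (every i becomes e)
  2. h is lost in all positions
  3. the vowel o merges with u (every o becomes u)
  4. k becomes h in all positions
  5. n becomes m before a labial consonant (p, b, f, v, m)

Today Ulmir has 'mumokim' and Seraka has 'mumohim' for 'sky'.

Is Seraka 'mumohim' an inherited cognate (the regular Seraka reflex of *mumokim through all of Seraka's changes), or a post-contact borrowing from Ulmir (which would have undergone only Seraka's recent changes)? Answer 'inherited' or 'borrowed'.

If inherited, *mumokim would pass through all of Seraka's changes:
Seraka: *mumokim > mumokem > mumukem > mumuhem  (by vowel merger, vowel merger, unconditioned shift)
If borrowed from Ulmir 'mumokim' after the early changes, it would undergo only the recent ones:
  rule 4 (unconditioned shift): mumokim → mumohim
  rule 5 (nasal place assimilation): no change (mumohim)
  ⇒ as a loan: mumohim
Seraka 'mumohim' matches the loan outcome 'mumohim', not the inherited 'mumuhem' — it skipped the early Seraka changes, so it was borrowed from Ulmir.

borrowed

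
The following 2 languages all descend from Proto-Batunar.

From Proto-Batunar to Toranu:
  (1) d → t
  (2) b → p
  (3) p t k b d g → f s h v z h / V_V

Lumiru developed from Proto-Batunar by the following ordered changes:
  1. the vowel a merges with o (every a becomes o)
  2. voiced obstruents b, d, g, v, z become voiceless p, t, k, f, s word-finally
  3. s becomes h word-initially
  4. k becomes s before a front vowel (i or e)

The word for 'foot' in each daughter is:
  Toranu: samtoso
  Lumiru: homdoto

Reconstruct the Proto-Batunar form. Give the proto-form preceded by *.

*samdoto

Position 2: Toranu has a, Lumiru has o. Toranu preserves a here (none of its changes turn any other segment into a), so the proto-segment is *a.
Position 4: Toranu has t, Lumiru has d. Lumiru preserves d here (none of its changes turn any other segment into d), so the proto-segment is *d.
Position 6: Toranu has s, Lumiru has t. Taking the neighbouring segments as reconstructed: Toranu s could go back to *t or *d or *s; Lumiru t can only go back to *t — the one source consistent with every daughter is *t.
This points to *samdoto. Verify forward in each daughter:
Toranu: start from *samdoto.
  rule 1 (unconditioned shift): samdoto → samtoto
  rule 2: no change — samtoto
  rule 3 (intervocalic lenition): samtoto → samtoso
  ⇒ Toranu samtoso
Lumiru: start from *samdoto.
  rule 1 (vowel merger): samdoto → somdoto
  rule 2: no change — somdoto
  rule 3 (debuccalisation): somdoto → homdoto
  rule 4: no change — homdoto
  ⇒ Lumiru homdoto
Only *samdoto yields all of Toranu samtoso, Lumiru homdoto.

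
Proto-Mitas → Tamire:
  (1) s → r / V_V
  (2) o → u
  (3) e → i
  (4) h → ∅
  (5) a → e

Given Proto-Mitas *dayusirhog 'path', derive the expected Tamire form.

deyurirug

Tamire: start from *dayusirhog.
  rule 1 (rhotacism): dayusirhog → dayurirhog
  rule 2 (vowel merger): dayurirhog → dayurirhug
  rule 3: no change — dayurirhug
  rule 4 (h-loss): dayurirhug → dayurirug
  rule 5 (vowel merger): dayurirug → deyurirug
  ⇒ Tamire deyurirug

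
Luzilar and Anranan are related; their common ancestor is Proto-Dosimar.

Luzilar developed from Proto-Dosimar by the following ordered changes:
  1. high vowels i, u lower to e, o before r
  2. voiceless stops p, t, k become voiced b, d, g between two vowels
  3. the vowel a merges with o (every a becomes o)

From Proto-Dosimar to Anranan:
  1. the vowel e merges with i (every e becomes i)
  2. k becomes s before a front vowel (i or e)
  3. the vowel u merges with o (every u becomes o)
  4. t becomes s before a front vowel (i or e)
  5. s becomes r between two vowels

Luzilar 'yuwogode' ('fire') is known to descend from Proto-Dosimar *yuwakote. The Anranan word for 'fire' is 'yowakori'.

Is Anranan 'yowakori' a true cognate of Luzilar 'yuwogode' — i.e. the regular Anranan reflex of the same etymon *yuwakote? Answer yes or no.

yes

Derive the expected Anranan reflex of *yuwakote:
Anranan: *yuwakote
  yuwakote → yuwakoti   [vowel merger]
  yuwakoti (rule 2 does not apply)
  yuwakoti → yowakoti   [vowel merger]
  yowakoti → yowakosi   [palatalisation]
  yowakosi → yowakori   [rhotacism]
  giving Anranan yowakori.
Anranan 'yowakori' matches the regular reflex exactly, so the pair is cognate.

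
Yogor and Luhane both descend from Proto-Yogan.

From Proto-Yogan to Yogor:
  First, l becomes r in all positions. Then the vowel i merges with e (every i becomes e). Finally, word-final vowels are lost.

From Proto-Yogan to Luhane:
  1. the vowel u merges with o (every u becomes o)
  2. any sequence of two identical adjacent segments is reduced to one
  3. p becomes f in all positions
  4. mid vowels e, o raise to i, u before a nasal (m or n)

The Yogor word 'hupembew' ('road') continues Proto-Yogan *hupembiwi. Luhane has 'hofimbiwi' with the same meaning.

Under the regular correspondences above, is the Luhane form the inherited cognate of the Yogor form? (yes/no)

yes

Derive the expected Luhane reflex of *hupembiwi:
Luhane: start from *hupembiwi.
  rule 1 (vowel merger): hupembiwi → hopembiwi
  rule 2: no change — hopembiwi
  rule 3 (unconditioned shift): hopembiwi → hofembiwi
  rule 4 (pre-nasal raising): hofembiwi → hofimbiwi
  ⇒ Luhane hofimbiwi
Luhane 'hofimbiwi' matches the regular reflex exactly, so the pair is cognate.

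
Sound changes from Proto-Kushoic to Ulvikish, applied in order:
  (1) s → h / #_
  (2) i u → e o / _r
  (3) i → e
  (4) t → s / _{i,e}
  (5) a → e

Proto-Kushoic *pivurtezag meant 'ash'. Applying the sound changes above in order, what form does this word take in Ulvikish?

pevorsezeg

Ulvikish: *pivurtezag > pivortezag > pevortezag > pevorsezag > pevorsezeg  (by pre-rhotic lowering, vowel merger, palatalisation, vowel merger)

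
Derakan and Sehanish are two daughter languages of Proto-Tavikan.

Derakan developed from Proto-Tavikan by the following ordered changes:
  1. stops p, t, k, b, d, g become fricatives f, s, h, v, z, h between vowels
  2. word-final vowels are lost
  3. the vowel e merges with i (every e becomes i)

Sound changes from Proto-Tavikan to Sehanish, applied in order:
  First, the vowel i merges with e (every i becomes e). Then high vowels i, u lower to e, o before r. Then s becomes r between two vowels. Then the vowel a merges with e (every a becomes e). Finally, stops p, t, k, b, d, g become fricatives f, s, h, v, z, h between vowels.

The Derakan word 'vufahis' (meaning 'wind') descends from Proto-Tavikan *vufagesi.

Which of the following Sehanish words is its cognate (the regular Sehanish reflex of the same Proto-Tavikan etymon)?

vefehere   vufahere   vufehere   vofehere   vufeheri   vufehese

vufehere

Sehanish: start from *vufagesi.
  rule 1 (vowel merger): vufagesi → vufagese
  rule 2: no change — vufagese
  rule 3 (rhotacism): vufagese → vufagere
  rule 4 (vowel merger): vufagere → vufegere
  rule 5 (intervocalic lenition): vufegere → vufehere
  ⇒ Sehanish vufehere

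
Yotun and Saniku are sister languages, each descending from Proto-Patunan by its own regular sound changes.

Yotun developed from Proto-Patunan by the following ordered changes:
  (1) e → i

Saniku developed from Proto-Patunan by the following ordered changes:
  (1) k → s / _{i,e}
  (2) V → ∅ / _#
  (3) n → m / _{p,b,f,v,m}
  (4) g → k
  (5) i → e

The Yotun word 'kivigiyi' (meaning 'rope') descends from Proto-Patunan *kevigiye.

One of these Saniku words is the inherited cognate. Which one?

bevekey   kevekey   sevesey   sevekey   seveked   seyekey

Saniku: *kevigiye
  kevigiye → sevigiye   [palatalisation]
  sevigiye → sevigiy   [apocope]
  sevigiy (rule 3 does not apply)
  sevigiy → sevikiy   [unconditioned shift]
  sevikiy → sevekey   [vowel merger]
  giving Saniku sevekey.
Among the options, 'sevekey' alone shows every Saniku change applied in order.

sevekey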